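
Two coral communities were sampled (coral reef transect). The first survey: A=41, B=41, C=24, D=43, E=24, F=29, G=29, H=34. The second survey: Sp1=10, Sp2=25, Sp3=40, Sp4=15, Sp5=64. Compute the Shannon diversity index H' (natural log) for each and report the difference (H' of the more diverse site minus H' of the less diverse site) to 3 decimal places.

The first survey: N=265, proportions 0.15472, 0.15472, 0.09057, 0.16226, 0.09057, 0.10943, 0.10943, 0.1283, giving H' = 2.05524 (working shown to 5 dp, full precision carried).
The second survey: N=154, proportions 0.06494, 0.16234, 0.25974, 0.0974, 0.41558, giving H' = 1.41460.
Difference = |2.05524 − 1.41460| = 0.64064, i.e. 0.641 to 3 decimal places.

0.641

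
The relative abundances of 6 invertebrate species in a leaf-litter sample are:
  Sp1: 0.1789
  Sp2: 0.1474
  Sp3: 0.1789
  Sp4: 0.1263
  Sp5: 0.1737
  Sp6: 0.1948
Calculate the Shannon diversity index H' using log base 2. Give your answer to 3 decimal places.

Each pᵢ log₂ pᵢ term (working shown to 5 dp, full precision carried): 0.1789×(-2.48277)=-0.44417, 0.1474×(-2.76219)=-0.40715, 0.1789×(-2.48277)=-0.44417, 0.1263×(-2.98507)=-0.37701, 0.1737×(-2.52533)=-0.43865, 0.1948×(-2.35993)=-0.45972.
Sum = -2.57086, so H' = 2.571.

2.571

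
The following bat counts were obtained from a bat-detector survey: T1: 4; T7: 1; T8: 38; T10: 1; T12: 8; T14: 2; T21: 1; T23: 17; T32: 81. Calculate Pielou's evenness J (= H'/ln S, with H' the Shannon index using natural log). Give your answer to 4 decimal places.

Total N = 4+1+38+1+8+2+1+17+81 = 153, so the proportions are 0.026144, 0.006536, 0.248366, 0.006536, 0.052288, 0.013072, 0.006536, 0.111111, 0.529412 (working shown to 6 dp, full precision carried).
H' = −Σ pᵢ ln pᵢ = −((-0.095272) + (-0.032879) + (-0.345937) + (-0.032879) + (-0.154300) + (-0.056697) + (-0.032879) + (-0.244136) + (-0.336700)) = 1.331678.
With S = 9 species, ln S = 2.197225, so J = 1.331678/2.197225 = 0.606073, i.e. 0.6061 to 4 decimal places.

0.6061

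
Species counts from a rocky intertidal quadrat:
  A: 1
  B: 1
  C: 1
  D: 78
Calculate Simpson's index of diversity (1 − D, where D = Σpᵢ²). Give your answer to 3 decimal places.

0.072

Total N = 1+1+1+78 = 81, so the proportions are 0.01235, 0.01235, 0.01235, 0.96296 (working shown to 5 dp, full precision carried).
D = 0.01235² + 0.01235² + 0.01235² + 0.96296² = 0.00015 + 0.00015 + 0.00015 + 0.92730 = 0.92775.
So 1 − D = 0.07225, i.e. 0.072 to 3 decimal places.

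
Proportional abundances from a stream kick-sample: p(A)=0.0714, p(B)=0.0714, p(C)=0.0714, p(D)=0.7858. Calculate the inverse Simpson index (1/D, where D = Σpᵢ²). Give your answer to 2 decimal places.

1.58

D = 0.0714² + 0.0714² + 0.0714² + 0.7858² = 0.00510 + 0.00510 + 0.00510 + 0.61748 = 0.63278 (working shown to 5 dp, full precision carried).
So 1/D = 1.5803, i.e. 1.58 to 2 decimal places.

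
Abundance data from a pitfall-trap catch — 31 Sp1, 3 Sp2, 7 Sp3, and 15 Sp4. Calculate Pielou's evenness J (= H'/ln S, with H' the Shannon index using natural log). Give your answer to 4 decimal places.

Total N = 31+3+7+15 = 56, so the proportions are 0.553571, 0.053571, 0.125, 0.267857 (working shown to 6 dp, full precision carried).
H' = −Σ pᵢ ln pᵢ = −((-0.327362) + (-0.156790) + (-0.259930) + (-0.352849)) = 1.096931.
With S = 4 species, ln S = 1.386294, so J = 1.096931/1.386294 = 0.791268, i.e. 0.7913 to 4 decimal places.

0.7913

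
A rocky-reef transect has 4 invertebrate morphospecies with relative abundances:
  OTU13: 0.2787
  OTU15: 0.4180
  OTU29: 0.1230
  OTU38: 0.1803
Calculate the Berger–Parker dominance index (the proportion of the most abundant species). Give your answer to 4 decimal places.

0.4180

The largest proportion is 0.418, i.e. d = 0.4180 to 4 decimal places.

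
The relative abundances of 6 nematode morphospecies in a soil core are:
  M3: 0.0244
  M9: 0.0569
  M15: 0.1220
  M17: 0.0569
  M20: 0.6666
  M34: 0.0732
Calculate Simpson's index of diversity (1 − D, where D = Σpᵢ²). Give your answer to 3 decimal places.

D = 0.0244² + 0.0569² + 0.122² + 0.0569² + 0.6666² + 0.0732² = 0.00060 + 0.00324 + 0.01488 + 0.00324 + 0.44436 + 0.00536 = 0.47167 (working shown to 5 dp, full precision carried).
So 1 − D = 0.52833, i.e. 0.528 to 3 decimal places.

0.528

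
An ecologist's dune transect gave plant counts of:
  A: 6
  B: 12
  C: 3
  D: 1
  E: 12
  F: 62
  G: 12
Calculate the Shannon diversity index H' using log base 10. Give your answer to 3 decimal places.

0.588

Total N = 6+12+3+1+12+62+12 = 108, so the proportions are 0.05556, 0.11111, 0.02778, 0.00926, 0.11111, 0.57407, 0.11111 (working shown to 5 dp, full precision carried).
Each pᵢ log₁₀ pᵢ term: 0.05556×(-1.25527)=-0.06974, 0.11111×(-0.95424)=-0.10603, 0.02778×(-1.55630)=-0.04323, 0.00926×(-2.03342)=-0.01883, 0.11111×(-0.95424)=-0.10603, 0.57407×(-0.24103)=-0.13837, 0.11111×(-0.95424)=-0.10603.
Sum = -0.58825, so H' = 0.588.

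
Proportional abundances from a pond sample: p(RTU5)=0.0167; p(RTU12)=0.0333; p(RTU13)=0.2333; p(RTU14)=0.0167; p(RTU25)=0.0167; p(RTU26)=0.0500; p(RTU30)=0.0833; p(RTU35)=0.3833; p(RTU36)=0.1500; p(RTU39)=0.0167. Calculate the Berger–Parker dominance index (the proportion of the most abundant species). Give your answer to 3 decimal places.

0.383

The largest proportion is 0.3833, i.e. d = 0.383 to 3 decimal places.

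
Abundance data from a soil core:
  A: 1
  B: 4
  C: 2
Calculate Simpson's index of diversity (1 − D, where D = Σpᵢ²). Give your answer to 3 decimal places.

Total N = 1+4+2 = 7, so the proportions are 0.14286, 0.57143, 0.28571 (working shown to 5 dp, full precision carried).
D = 0.14286² + 0.57143² + 0.28571² = 0.02041 + 0.32653 + 0.08163 = 0.42857.
So 1 − D = 0.57143, i.e. 0.571 to 3 decimal places.

0.571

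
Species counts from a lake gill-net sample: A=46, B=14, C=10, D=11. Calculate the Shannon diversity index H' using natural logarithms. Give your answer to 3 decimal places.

Total N = 46+14+10+11 = 81, so the proportions are 0.5679, 0.17284, 0.12346, 0.1358 (working shown to 5 dp, full precision carried).
Each pᵢ ln pᵢ term: 0.5679×(-0.56581)=-0.32132, 0.17284×(-1.75539)=-0.30340, 0.12346×(-2.09186)=-0.25825, 0.1358×(-1.99655)=-0.27114.
Sum = -1.15412, so H' = 1.154.

1.154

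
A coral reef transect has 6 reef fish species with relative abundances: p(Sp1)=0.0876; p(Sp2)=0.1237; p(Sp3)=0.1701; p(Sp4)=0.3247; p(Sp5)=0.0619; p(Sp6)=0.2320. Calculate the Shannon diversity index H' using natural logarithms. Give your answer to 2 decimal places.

Each pᵢ ln pᵢ term (working shown to 4 dp, full precision carried): 0.0876×(-2.4350)=-0.2133, 0.1237×(-2.0899)=-0.2585, 0.1701×(-1.7714)=-0.3013, 0.3247×(-1.1249)=-0.3652, 0.0619×(-2.7822)=-0.1722, 0.232×(-1.4610)=-0.3390.
Sum = -1.6496, so H' = 1.65.

1.65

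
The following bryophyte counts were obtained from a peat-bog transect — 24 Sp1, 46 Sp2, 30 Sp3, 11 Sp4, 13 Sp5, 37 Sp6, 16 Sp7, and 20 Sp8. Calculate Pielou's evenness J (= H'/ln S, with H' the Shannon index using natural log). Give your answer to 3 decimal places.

Total N = 24+46+30+11+13+37+16+20 = 197, so the proportions are 0.12183, 0.2335, 0.15228, 0.05584, 0.06599, 0.18782, 0.08122, 0.10152 (working shown to 5 dp, full precision carried).
H' = −Σ pᵢ ln pᵢ = −((-0.25646) + (-0.33964) + (-0.28660) + (-0.16111) + (-0.17938) + (-0.31408) + (-0.20391) + (-0.23223)) = 1.97342.
With S = 8 species, ln S = 2.07944, so J = 1.97342/2.07944 = 0.94901, i.e. 0.949 to 3 decimal places.

0.949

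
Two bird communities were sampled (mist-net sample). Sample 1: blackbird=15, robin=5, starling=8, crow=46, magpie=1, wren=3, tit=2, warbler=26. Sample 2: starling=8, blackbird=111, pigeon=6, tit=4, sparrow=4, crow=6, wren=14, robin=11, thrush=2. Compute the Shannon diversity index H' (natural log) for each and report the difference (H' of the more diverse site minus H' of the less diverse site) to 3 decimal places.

Sample 1: N=106, proportions 0.14151, 0.04717, 0.07547, 0.43396, 0.00943, 0.0283, 0.01887, 0.24528, giving H' = 1.54256 (working shown to 5 dp, full precision carried).
Sample 2: N=166, proportions 0.04819, 0.66867, 0.03614, 0.0241, 0.0241, 0.03614, 0.08434, 0.06627, 0.01205, giving H' = 1.27648.
Difference = |1.54256 − 1.27648| = 0.26608, i.e. 0.266 to 3 decimal places.

0.266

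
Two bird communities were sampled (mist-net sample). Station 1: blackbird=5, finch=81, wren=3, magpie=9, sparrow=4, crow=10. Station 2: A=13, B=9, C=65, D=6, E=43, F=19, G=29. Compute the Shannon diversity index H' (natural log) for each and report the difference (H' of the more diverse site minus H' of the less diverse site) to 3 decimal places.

Station 1: N=112, proportions 0.04464, 0.72321, 0.02679, 0.08036, 0.03571, 0.08929, giving H' = 1.00743 (working shown to 5 dp, full precision carried).
Station 2: N=184, proportions 0.07065, 0.04891, 0.35326, 0.03261, 0.2337, 0.10326, 0.15761, giving H' = 1.67943.
Difference = |1.00743 − 1.67943| = 0.67200, i.e. 0.672 to 3 decimal places.

0.672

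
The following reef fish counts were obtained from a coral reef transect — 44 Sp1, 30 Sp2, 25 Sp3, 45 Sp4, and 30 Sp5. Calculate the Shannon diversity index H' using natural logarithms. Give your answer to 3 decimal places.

Total N = 44+30+25+45+30 = 174, so the proportions are 0.25287, 0.17241, 0.14368, 0.25862, 0.17241 (working shown to 5 dp, full precision carried).
Each pᵢ ln pᵢ term: 0.25287×(-1.37487)=-0.34767, 0.17241×(-1.75786)=-0.30308, 0.14368×(-1.94018)=-0.27876, 0.25862×(-1.35239)=-0.34976, 0.17241×(-1.75786)=-0.30308.
Sum = -1.58234, so H' = 1.582.

1.582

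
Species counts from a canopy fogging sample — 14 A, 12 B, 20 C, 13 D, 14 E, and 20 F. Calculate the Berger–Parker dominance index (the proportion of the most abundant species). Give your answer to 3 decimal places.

Total N = 14+12+20+13+14+20 = 93, so the proportions are 0.15054, 0.12903, 0.21505, 0.13978, 0.15054, 0.21505 (working shown to 5 dp, full precision carried).
The largest proportion is 0.21505, i.e. d = 0.215 to 3 decimal places.

0.215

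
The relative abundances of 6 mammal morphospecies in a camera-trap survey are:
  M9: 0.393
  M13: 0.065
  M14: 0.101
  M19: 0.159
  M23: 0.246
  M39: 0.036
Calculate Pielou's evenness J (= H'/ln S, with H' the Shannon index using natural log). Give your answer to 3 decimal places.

0.856

H' = −Σ pᵢ ln pᵢ = −((-0.36704) + (-0.17767) + (-0.23156) + (-0.29238) + (-0.34500) + (-0.11967)) = 1.53331 (working shown to 5 dp, full precision carried).
With S = 6 species, ln S = 1.79176, so J = 1.53331/1.79176 = 0.85576, i.e. 0.856 to 3 decimal places.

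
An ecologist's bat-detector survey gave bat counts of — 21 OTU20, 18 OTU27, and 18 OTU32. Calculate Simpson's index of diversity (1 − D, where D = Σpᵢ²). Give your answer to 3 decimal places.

Total N = 21+18+18 = 57, so the proportions are 0.36842, 0.31579, 0.31579 (working shown to 5 dp, full precision carried).
D = 0.36842² + 0.31579² + 0.31579² = 0.13573 + 0.09972 + 0.09972 = 0.33518.
So 1 − D = 0.66482, i.e. 0.665 to 3 decimal places.

0.665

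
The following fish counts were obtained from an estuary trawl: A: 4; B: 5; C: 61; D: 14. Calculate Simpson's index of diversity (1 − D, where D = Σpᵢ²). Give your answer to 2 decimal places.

0.44

Total N = 4+5+61+14 = 84, so the proportions are 0.0476, 0.0595, 0.7262, 0.1667 (working shown to 4 dp, full precision carried).
D = 0.0476² + 0.0595² + 0.7262² + 0.1667² = 0.0023 + 0.0035 + 0.5274 + 0.0278 = 0.5609.
So 1 − D = 0.4391, i.e. 0.44 to 2 decimal places.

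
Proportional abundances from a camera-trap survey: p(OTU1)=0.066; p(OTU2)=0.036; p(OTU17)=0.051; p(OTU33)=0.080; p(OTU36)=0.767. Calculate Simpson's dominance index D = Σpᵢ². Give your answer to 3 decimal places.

0.603

D = 0.066² + 0.036² + 0.051² + 0.08² + 0.767² = 0.00436 + 0.00130 + 0.00260 + 0.00640 + 0.58829 = 0.60294 (working shown to 5 dp, full precision carried).
To 3 decimal places, D = 0.603.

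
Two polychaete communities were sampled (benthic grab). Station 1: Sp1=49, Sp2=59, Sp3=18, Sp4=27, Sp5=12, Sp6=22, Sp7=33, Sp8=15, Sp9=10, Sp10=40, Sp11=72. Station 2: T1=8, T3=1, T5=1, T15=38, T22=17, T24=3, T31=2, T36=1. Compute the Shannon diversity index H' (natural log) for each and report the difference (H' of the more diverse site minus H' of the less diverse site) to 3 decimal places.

Station 1: N=357, proportions 0.13725, 0.16527, 0.05042, 0.07563, 0.03361, 0.06162, 0.09244, 0.04202, 0.02801, 0.11204, 0.20168, giving H' = 2.22335 (working shown to 5 dp, full precision carried).
Station 2: N=71, proportions 0.11268, 0.01408, 0.01408, 0.53521, 0.23944, 0.04225, 0.02817, 0.01408, giving H' = 1.33718.
Difference = |2.22335 − 1.33718| = 0.88617, i.e. 0.886 to 3 decimal places.

0.886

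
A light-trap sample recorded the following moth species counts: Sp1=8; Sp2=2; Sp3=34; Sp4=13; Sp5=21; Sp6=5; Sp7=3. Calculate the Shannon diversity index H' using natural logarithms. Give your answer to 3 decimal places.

1.588

Total N = 8+2+34+13+21+5+3 = 86, so the proportions are 0.09302, 0.02326, 0.39535, 0.15116, 0.24419, 0.05814, 0.03488 (working shown to 5 dp, full precision carried).
Each pᵢ ln pᵢ term: 0.09302×(-2.37491)=-0.22092, 0.02326×(-3.76120)=-0.08747, 0.39535×(-0.92799)=-0.36688, 0.15116×(-1.88940)=-0.28561, 0.24419×(-1.40982)=-0.34426, 0.05814×(-2.84491)=-0.16540, 0.03488×(-3.35574)=-0.11706.
Sum = -1.58760, so H' = 1.588.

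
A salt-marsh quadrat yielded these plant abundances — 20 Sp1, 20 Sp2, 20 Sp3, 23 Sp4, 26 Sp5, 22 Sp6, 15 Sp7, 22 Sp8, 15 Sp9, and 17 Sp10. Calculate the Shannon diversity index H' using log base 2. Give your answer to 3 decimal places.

Total N = 20+20+20+23+26+22+15+22+15+17 = 200, so the proportions are 0.1, 0.1, 0.1, 0.115, 0.13, 0.11, 0.075, 0.11, 0.075, 0.085 (working shown to 5 dp, full precision carried).
Each pᵢ log₂ pᵢ term: 0.1×(-3.32193)=-0.33219, 0.1×(-3.32193)=-0.33219, 0.1×(-3.32193)=-0.33219, 0.115×(-3.12029)=-0.35883, 0.13×(-2.94342)=-0.38264, 0.11×(-3.18442)=-0.35029, 0.075×(-3.73697)=-0.28027, 0.11×(-3.18442)=-0.35029, 0.075×(-3.73697)=-0.28027, 0.085×(-3.55639)=-0.30229.
Sum = -3.30147, so H' = 3.301.

3.301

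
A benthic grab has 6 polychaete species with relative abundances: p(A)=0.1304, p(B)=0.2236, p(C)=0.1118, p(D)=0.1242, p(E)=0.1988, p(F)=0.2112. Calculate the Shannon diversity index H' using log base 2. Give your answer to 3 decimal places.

2.531

Each pᵢ log₂ pᵢ term (working shown to 5 dp, full precision carried): 0.1304×(-2.93898)=-0.38324, 0.2236×(-2.16101)=-0.48320, 0.1118×(-3.16101)=-0.35340, 0.1242×(-3.00926)=-0.37375, 0.1988×(-2.33061)=-0.46333, 0.2112×(-2.24332)=-0.47379.
Sum = -2.53071, so H' = 2.531.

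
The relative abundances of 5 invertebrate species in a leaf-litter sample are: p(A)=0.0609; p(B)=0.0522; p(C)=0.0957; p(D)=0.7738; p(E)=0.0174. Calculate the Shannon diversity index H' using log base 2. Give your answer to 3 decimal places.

1.180

Each pᵢ log₂ pᵢ term (working shown to 5 dp, full precision carried): 0.0609×(-4.03741)=-0.24588, 0.0522×(-4.25981)=-0.22236, 0.0957×(-3.38534)=-0.32398, 0.7738×(-0.36997)=-0.28628, 0.0174×(-5.84477)=-0.10170.
Sum = -1.18020, so H' = 1.180.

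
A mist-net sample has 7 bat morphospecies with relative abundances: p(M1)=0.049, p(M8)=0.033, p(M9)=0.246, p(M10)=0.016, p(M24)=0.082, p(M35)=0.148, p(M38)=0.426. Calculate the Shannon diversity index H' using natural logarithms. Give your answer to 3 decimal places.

1.523

Each pᵢ ln pᵢ term (working shown to 5 dp, full precision carried): 0.049×(-3.01593)=-0.14778, 0.033×(-3.41125)=-0.11257, 0.246×(-1.40242)=-0.34500, 0.016×(-4.13517)=-0.06616, 0.082×(-2.50104)=-0.20508, 0.148×(-1.91054)=-0.28276, 0.426×(-0.85332)=-0.36351.
Sum = -1.52287, so H' = 1.523.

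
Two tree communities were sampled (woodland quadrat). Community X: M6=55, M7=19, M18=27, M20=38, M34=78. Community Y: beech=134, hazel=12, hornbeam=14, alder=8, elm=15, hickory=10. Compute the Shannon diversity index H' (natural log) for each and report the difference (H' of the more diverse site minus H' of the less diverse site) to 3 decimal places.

Community X: N=217, proportions 0.25346, 0.08756, 0.12442, 0.17512, 0.35945, giving H' = 1.49332 (working shown to 5 dp, full precision carried).
Community Y: N=193, proportions 0.6943, 0.06218, 0.07254, 0.04145, 0.07772, 0.05181, giving H' = 1.10021.
Difference = |1.49332 − 1.10021| = 0.39311, i.e. 0.393 to 3 decimal places.

0.393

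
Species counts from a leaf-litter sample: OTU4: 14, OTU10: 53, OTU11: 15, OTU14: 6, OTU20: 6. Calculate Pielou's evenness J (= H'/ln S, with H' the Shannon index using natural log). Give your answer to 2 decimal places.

Total N = 14+53+15+6+6 = 94, so the proportions are 0.1489, 0.5638, 0.1596, 0.0638, 0.0638 (working shown to 4 dp, full precision carried).
H' = −Σ pᵢ ln pᵢ = −((-0.2836) + (-0.3231) + (-0.2929) + (-0.1756) + (-0.1756)) = 1.2508.
With S = 5 species, ln S = 1.6094, so J = 1.2508/1.6094 = 0.7772, i.e. 0.78 to 2 decimal places.

0.78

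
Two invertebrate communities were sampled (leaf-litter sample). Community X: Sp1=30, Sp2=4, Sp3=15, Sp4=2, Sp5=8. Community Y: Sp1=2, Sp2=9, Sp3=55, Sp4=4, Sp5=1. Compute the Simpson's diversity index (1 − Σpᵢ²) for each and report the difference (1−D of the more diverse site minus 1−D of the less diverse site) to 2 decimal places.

Community X: N=59, proportions 0.5085, 0.0678, 0.2542, 0.0339, 0.1356, giving 1−D = 0.6527 (working shown to 4 dp, full precision carried).
Community Y: N=71, proportions 0.0282, 0.1268, 0.7746, 0.0563, 0.0141, giving 1−D = 0.3797.
Difference = |0.6527 − 0.3797| = 0.2730, i.e. 0.27 to 2 decimal places.

0.27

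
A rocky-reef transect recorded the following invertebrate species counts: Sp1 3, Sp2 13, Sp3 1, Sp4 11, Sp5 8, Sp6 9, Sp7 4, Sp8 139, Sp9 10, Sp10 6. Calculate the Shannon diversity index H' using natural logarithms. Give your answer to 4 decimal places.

Total N = 3+13+1+11+8+9+4+139+10+6 = 204, so the proportions are 0.014706, 0.063725, 0.004902, 0.053922, 0.039216, 0.044118, 0.019608, 0.681373, 0.04902, 0.029412 (working shown to 6 dp, full precision carried).
Each pᵢ ln pᵢ term: 0.014706×(-4.219508)=-0.062052, 0.063725×(-2.753171)=-0.175447, 0.004902×(-5.318120)=-0.026069, 0.053922×(-2.920225)=-0.157463, 0.039216×(-3.238678)=-0.127007, 0.044118×(-3.120895)=-0.137687, 0.019608×(-3.931826)=-0.077095, 0.681373×(-0.383646)=-0.261406, 0.04902×(-3.015535)=-0.147820, 0.029412×(-3.526361)=-0.103716.
Sum = -1.275762, so H' = 1.2758.

1.2758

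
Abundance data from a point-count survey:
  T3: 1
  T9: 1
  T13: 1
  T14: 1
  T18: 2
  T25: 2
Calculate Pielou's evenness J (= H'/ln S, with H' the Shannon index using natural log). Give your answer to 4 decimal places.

0.9671

Total N = 1+1+1+1+2+2 = 8, so the proportions are 0.125, 0.125, 0.125, 0.125, 0.25, 0.25 (working shown to 6 dp, full precision carried).
H' = −Σ pᵢ ln pᵢ = −((-0.259930) + (-0.259930) + (-0.259930) + (-0.259930) + (-0.346574) + (-0.346574)) = 1.732868.
With S = 6 species, ln S = 1.791759, so J = 1.732868/1.791759 = 0.967132, i.e. 0.9671 to 4 decimal places.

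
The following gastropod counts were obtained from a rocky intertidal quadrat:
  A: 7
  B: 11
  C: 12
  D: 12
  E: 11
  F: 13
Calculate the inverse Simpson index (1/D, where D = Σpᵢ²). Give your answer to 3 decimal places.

5.824

Total N = 7+11+12+12+11+13 = 66, so the proportions are 0.1060606, 0.1666667, 0.1818182, 0.1818182, 0.1666667, 0.1969697 (working shown to 7 dp, full precision carried).
D = 0.1060606² + 0.1666667² + 0.1818182² + 0.1818182² + 0.1666667² + 0.1969697² = 0.0112489 + 0.0277778 + 0.0330579 + 0.0330579 + 0.0277778 + 0.0387971 = 0.1717172.
So 1/D = 5.82353, i.e. 5.824 to 3 decimal places.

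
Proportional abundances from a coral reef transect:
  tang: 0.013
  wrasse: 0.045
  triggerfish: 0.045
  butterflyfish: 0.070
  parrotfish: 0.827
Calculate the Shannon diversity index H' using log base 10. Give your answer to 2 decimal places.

0.29

Each pᵢ log₁₀ pᵢ term (working shown to 4 dp, full precision carried): 0.013×(-1.8861)=-0.0245, 0.045×(-1.3468)=-0.0606, 0.045×(-1.3468)=-0.0606, 0.07×(-1.1549)=-0.0808, 0.827×(-0.0825)=-0.0682.
Sum = -0.2948, so H' = 0.29.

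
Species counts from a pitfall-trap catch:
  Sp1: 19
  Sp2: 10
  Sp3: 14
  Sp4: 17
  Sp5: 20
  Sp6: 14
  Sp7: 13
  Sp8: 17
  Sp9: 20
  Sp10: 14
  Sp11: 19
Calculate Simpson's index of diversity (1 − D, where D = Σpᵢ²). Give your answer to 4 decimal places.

0.9056

Total N = 19+10+14+17+20+14+13+17+20+14+19 = 177, so the proportions are 0.107345, 0.056497, 0.079096, 0.096045, 0.112994, 0.079096, 0.073446, 0.096045, 0.112994, 0.079096, 0.107345 (working shown to 6 dp, full precision carried).
D = 0.107345² + 0.056497² + 0.079096² + 0.096045² + 0.112994² + 0.079096² + 0.073446² + 0.096045² + 0.112994² + 0.079096² + 0.107345² = 0.011523 + 0.003192 + 0.006256 + 0.009225 + 0.012768 + 0.006256 + 0.005394 + 0.009225 + 0.012768 + 0.006256 + 0.011523 = 0.094385.
So 1 − D = 0.905615, i.e. 0.9056 to 4 decimal places.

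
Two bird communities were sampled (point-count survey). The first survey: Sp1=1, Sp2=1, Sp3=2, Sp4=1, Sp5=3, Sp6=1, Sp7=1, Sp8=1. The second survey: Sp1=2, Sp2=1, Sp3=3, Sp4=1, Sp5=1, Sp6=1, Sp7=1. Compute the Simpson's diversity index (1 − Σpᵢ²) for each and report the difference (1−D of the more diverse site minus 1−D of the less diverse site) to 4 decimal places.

The first survey: N=11, proportions 0.090909, 0.090909, 0.181818, 0.090909, 0.272727, 0.090909, 0.090909, 0.090909, giving 1−D = 0.842975 (working shown to 6 dp, full precision carried).
The second survey: N=10, proportions 0.2, 0.1, 0.3, 0.1, 0.1, 0.1, 0.1, giving 1−D = 0.820000.
Difference = |0.842975 − 0.820000| = 0.022975, i.e. 0.0230 to 4 decimal places.

0.0230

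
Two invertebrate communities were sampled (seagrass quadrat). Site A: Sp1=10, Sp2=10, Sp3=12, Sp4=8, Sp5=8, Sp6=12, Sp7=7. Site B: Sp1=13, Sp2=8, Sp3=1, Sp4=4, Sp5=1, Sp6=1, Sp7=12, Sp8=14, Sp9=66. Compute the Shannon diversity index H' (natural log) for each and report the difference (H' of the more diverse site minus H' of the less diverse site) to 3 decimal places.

0.463

Site A: N=67, proportions 0.14925, 0.14925, 0.1791, 0.1194, 0.1194, 0.1791, 0.10448, giving H' = 1.92735 (working shown to 5 dp, full precision carried).
Site B: N=120, proportions 0.10833, 0.06667, 0.00833, 0.03333, 0.00833, 0.00833, 0.1, 0.11667, 0.55, giving H' = 1.46409.
Difference = |1.92735 − 1.46409| = 0.46326, i.e. 0.463 to 3 decimal places.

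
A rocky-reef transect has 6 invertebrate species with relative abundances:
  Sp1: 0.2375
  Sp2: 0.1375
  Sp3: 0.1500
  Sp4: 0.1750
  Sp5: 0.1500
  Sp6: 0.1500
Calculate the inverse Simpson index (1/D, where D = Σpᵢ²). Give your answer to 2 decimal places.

D = 0.2375² + 0.1375² + 0.15² + 0.175² + 0.15² + 0.15² = 0.056406 + 0.018906 + 0.022500 + 0.030625 + 0.022500 + 0.022500 = 0.173437 (working shown to 6 dp, full precision carried).
So 1/D = 5.7658, i.e. 5.77 to 2 decimal places.

5.77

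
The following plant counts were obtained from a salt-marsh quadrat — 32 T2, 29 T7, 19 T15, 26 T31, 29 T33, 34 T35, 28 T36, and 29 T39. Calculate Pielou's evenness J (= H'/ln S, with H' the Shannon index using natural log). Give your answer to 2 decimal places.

Total N = 32+29+19+26+29+34+28+29 = 226, so the proportions are 0.1416, 0.1283, 0.0841, 0.115, 0.1283, 0.1504, 0.1239, 0.1283 (working shown to 4 dp, full precision carried).
H' = −Σ pᵢ ln pᵢ = −((-0.2768) + (-0.2635) + (-0.2082) + (-0.2488) + (-0.2635) + (-0.2850) + (-0.2587) + (-0.2635)) = 2.0678.
With S = 8 species, ln S = 2.0794, so J = 2.0678/2.0794 = 0.9944, i.e. 0.99 to 2 decimal places.

0.99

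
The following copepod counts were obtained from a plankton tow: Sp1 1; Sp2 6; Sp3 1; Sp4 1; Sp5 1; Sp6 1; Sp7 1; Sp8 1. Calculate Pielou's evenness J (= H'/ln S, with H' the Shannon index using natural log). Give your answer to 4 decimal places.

0.8358

Total N = 1+6+1+1+1+1+1+1 = 13, so the proportions are 0.076923, 0.461538, 0.076923, 0.076923, 0.076923, 0.076923, 0.076923, 0.076923 (working shown to 6 dp, full precision carried).
H' = −Σ pᵢ ln pᵢ = −((-0.197304) + (-0.356857) + (-0.197304) + (-0.197304) + (-0.197304) + (-0.197304) + (-0.197304) + (-0.197304)) = 1.737983.
With S = 8 species, ln S = 2.079442, so J = 1.737983/2.079442 = 0.835793, i.e. 0.8358 to 4 decimal places.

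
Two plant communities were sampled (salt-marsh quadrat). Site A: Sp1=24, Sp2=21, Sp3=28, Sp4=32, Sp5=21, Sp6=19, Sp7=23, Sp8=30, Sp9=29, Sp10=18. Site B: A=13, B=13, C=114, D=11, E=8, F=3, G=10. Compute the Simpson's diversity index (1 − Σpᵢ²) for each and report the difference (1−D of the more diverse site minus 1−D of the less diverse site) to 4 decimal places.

0.3570

Site A: N=245, proportions 0.097959, 0.085714, 0.114286, 0.130612, 0.085714, 0.077551, 0.093878, 0.122449, 0.118367, 0.073469, giving 1−D = 0.896360 (working shown to 6 dp, full precision carried).
Site B: N=172, proportions 0.075581, 0.075581, 0.662791, 0.063953, 0.046512, 0.017442, 0.05814, giving 1−D = 0.539346.
Difference = |0.896360 − 0.539346| = 0.357014, i.e. 0.3570 to 4 decimal places.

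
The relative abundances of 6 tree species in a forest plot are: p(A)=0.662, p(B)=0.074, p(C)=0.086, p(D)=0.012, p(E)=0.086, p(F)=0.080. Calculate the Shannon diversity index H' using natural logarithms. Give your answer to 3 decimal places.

1.143

Each pᵢ ln pᵢ term (working shown to 5 dp, full precision carried): 0.662×(-0.41249)=-0.27307, 0.074×(-2.60369)=-0.19267, 0.086×(-2.45341)=-0.21099, 0.012×(-4.42285)=-0.05307, 0.086×(-2.45341)=-0.21099, 0.08×(-2.52573)=-0.20206.
Sum = -1.14286, so H' = 1.143.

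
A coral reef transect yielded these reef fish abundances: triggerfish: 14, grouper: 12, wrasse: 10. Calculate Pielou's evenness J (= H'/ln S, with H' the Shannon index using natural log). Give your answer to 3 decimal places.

0.992

Total N = 14+12+10 = 36, so the proportions are 0.38889, 0.33333, 0.27778 (working shown to 5 dp, full precision carried).
H' = −Σ pᵢ ln pᵢ = −((-0.36729) + (-0.36620) + (-0.35581)) = 1.08931.
With S = 3 species, ln S = 1.09861, so J = 1.08931/1.09861 = 0.99153, i.e. 0.992 to 3 decimal places.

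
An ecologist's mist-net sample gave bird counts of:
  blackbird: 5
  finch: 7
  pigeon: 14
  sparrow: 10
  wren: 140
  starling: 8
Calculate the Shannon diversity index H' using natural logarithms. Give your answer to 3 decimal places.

0.921

Total N = 5+7+14+10+140+8 = 184, so the proportions are 0.02717, 0.03804, 0.07609, 0.05435, 0.76087, 0.04348 (working shown to 5 dp, full precision carried).
Each pᵢ ln pᵢ term: 0.02717×(-3.60550)=-0.09798, 0.03804×(-3.26903)=-0.12437, 0.07609×(-2.57588)=-0.19599, 0.05435×(-2.91235)=-0.15828, 0.76087×(-0.27329)=-0.20794, 0.04348×(-3.13549)=-0.13633.
Sum = -0.92088, so H' = 0.921.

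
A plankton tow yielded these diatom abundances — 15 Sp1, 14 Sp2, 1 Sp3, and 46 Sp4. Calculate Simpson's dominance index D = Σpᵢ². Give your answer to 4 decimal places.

Total N = 15+14+1+46 = 76, so the proportions are 0.197368, 0.184211, 0.013158, 0.605263 (working shown to 6 dp, full precision carried).
D = 0.197368² + 0.184211² + 0.013158² + 0.605263² = 0.038954 + 0.033934 + 0.000173 + 0.366343 = 0.439404.
To 4 decimal places, D = 0.4394.

0.4394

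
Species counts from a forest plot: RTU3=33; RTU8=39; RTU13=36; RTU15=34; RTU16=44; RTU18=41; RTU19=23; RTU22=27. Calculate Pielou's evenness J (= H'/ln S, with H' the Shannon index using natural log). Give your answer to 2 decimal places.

Total N = 33+39+36+34+44+41+23+27 = 277, so the proportions are 0.1191, 0.1408, 0.13, 0.1227, 0.1588, 0.148, 0.083, 0.0975 (working shown to 4 dp, full precision carried).
H' = −Σ pᵢ ln pᵢ = −((-0.2535) + (-0.2760) + (-0.2652) + (-0.2575) + (-0.2922) + (-0.2828) + (-0.2066) + (-0.2269)) = 2.0607.
With S = 8 species, ln S = 2.0794, so J = 2.0607/2.0794 = 0.9910, i.e. 0.99 to 2 decimal places.

0.99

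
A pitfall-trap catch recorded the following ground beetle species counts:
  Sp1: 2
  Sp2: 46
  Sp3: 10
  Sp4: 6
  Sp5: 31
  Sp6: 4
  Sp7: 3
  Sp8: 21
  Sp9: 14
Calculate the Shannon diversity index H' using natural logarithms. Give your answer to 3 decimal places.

Total N = 2+46+10+6+31+4+3+21+14 = 137, so the proportions are 0.0146, 0.33577, 0.07299, 0.0438, 0.22628, 0.0292, 0.0219, 0.15328, 0.10219 (working shown to 5 dp, full precision carried).
Each pᵢ ln pᵢ term: 0.0146×(-4.22683)=-0.06171, 0.33577×(-1.09134)=-0.36644, 0.07299×(-2.61740)=-0.19105, 0.0438×(-3.12822)=-0.13700, 0.22628×(-1.48599)=-0.33625, 0.0292×(-3.53369)=-0.10317, 0.0219×(-3.82137)=-0.08368, 0.15328×(-1.87546)=-0.28748, 0.10219×(-2.28092)=-0.23309.
Sum = -1.79986, so H' = 1.800.

1.800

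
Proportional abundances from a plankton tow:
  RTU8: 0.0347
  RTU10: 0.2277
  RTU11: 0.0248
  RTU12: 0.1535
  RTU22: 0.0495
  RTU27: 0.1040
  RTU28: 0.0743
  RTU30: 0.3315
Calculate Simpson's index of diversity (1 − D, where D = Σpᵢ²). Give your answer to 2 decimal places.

0.79

D = 0.0347² + 0.2277² + 0.0248² + 0.1535² + 0.0495² + 0.104² + 0.0743² + 0.3315² = 0.0012 + 0.0518 + 0.0006 + 0.0236 + 0.0025 + 0.0108 + 0.0055 + 0.1099 = 0.2059 (working shown to 4 dp, full precision carried).
So 1 − D = 0.7941, i.e. 0.79 to 2 decimal places.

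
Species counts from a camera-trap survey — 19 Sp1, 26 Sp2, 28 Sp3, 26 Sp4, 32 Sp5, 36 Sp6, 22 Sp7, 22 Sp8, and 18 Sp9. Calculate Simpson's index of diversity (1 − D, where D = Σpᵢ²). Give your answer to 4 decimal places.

Total N = 19+26+28+26+32+36+22+22+18 = 229, so the proportions are 0.082969, 0.113537, 0.122271, 0.113537, 0.139738, 0.157205, 0.09607, 0.09607, 0.078603 (working shown to 6 dp, full precision carried).
D = 0.082969² + 0.113537² + 0.122271² + 0.113537² + 0.139738² + 0.157205² + 0.09607² + 0.09607² + 0.078603² = 0.006884 + 0.012891 + 0.014950 + 0.012891 + 0.019527 + 0.024713 + 0.009229 + 0.009229 + 0.006178 = 0.116493.
So 1 − D = 0.883507, i.e. 0.8835 to 4 decimal places.

0.8835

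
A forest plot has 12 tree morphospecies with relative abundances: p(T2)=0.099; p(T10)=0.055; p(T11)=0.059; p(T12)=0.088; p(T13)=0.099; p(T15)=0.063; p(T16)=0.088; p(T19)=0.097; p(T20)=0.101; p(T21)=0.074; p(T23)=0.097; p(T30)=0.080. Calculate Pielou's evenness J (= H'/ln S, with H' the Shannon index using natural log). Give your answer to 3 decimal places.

H' = −Σ pᵢ ln pᵢ = −((-0.22895) + (-0.15952) + (-0.16698) + (-0.21388) + (-0.22895) + (-0.17417) + (-0.21388) + (-0.22631) + (-0.23156) + (-0.19267) + (-0.22631) + (-0.20206)) = 2.46523 (working shown to 5 dp, full precision carried).
With S = 12 species, ln S = 2.48491, so J = 2.46523/2.48491 = 0.99208, i.e. 0.992 to 3 decimal places.

0.992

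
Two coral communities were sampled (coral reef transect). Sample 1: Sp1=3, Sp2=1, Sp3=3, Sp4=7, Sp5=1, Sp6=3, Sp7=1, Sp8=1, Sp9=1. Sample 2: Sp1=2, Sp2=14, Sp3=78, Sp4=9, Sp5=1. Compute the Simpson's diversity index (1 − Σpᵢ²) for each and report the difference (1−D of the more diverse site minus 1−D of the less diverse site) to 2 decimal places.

Sample 1: N=21, proportions 0.1429, 0.0476, 0.1429, 0.3333, 0.0476, 0.1429, 0.0476, 0.0476, 0.0476, giving 1−D = 0.8163 (working shown to 4 dp, full precision carried).
Sample 2: N=104, proportions 0.0192, 0.1346, 0.75, 0.0865, 0.0096, giving 1−D = 0.4114.
Difference = |0.8163 − 0.4114| = 0.4049, i.e. 0.40 to 2 decimal places.

0.40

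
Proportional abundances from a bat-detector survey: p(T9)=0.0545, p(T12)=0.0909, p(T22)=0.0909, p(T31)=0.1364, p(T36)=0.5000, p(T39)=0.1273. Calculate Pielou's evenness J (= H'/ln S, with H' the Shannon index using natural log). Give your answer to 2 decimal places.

H' = −Σ pᵢ ln pᵢ = −((-0.1586) + (-0.2180) + (-0.2180) + (-0.2717) + (-0.3466) + (-0.2624)) = 1.4752 (working shown to 4 dp, full precision carried).
With S = 6 species, ln S = 1.7918, so J = 1.4752/1.7918 = 0.8233, i.e. 0.82 to 2 decimal places.

0.82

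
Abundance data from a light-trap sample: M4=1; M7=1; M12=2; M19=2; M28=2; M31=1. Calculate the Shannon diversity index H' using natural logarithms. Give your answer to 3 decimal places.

1.735

Total N = 1+1+2+2+2+1 = 9, so the proportions are 0.11111, 0.11111, 0.22222, 0.22222, 0.22222, 0.11111 (working shown to 5 dp, full precision carried).
Each pᵢ ln pᵢ term: 0.11111×(-2.19722)=-0.24414, 0.11111×(-2.19722)=-0.24414, 0.22222×(-1.50408)=-0.33424, 0.22222×(-1.50408)=-0.33424, 0.22222×(-1.50408)=-0.33424, 0.11111×(-2.19722)=-0.24414.
Sum = -1.73513, so H' = 1.735.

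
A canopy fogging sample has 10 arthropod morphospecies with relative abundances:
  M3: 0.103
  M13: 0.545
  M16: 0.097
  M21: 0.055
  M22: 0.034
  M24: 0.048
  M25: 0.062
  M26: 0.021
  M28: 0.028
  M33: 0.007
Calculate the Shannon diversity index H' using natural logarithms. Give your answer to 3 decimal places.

Each pᵢ ln pᵢ term (working shown to 5 dp, full precision carried): 0.103×(-2.27303)=-0.23412, 0.545×(-0.60697)=-0.33080, 0.097×(-2.33304)=-0.22631, 0.055×(-2.90042)=-0.15952, 0.034×(-3.38139)=-0.11497, 0.048×(-3.03655)=-0.14575, 0.062×(-2.78062)=-0.17240, 0.021×(-3.86323)=-0.08113, 0.028×(-3.57555)=-0.10012, 0.007×(-4.96185)=-0.03473.
Sum = -1.59985, so H' = 1.600.

1.600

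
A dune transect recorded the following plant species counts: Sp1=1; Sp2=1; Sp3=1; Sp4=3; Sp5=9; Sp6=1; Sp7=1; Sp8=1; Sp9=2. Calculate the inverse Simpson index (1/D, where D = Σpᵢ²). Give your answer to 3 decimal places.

4.000

Total N = 1+1+1+3+9+1+1+1+2 = 20, so the proportions are 0.05, 0.05, 0.05, 0.15, 0.45, 0.05, 0.05, 0.05, 0.1 (working shown to 7 dp, full precision carried).
D = 0.05² + 0.05² + 0.05² + 0.15² + 0.45² + 0.05² + 0.05² + 0.05² + 0.1² = 0.0025000 + 0.0025000 + 0.0025000 + 0.0225000 + 0.2025000 + 0.0025000 + 0.0025000 + 0.0025000 + 0.0100000 = 0.2500000.
So 1/D = 4.00000, i.e. 4.000 to 3 decimal places.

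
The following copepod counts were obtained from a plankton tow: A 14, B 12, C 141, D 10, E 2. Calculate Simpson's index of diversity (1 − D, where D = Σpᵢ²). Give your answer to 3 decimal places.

Total N = 14+12+141+10+2 = 179, so the proportions are 0.07821, 0.06704, 0.78771, 0.05587, 0.01117 (working shown to 5 dp, full precision carried).
D = 0.07821² + 0.06704² + 0.78771² + 0.05587² + 0.01117² = 0.00612 + 0.00449 + 0.62049 + 0.00312 + 0.00012 = 0.63434.
So 1 − D = 0.36566, i.e. 0.366 to 3 decimal places.

0.366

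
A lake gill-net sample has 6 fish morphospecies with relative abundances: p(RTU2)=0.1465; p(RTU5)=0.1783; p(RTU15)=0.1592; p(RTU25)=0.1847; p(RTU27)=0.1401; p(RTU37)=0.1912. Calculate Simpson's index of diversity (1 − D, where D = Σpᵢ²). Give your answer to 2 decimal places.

0.83

D = 0.1465² + 0.1783² + 0.1592² + 0.1847² + 0.1401² + 0.1912² = 0.0215 + 0.0318 + 0.0253 + 0.0341 + 0.0196 + 0.0366 = 0.1689 (working shown to 4 dp, full precision carried).
So 1 − D = 0.8311, i.e. 0.83 to 2 decimal places.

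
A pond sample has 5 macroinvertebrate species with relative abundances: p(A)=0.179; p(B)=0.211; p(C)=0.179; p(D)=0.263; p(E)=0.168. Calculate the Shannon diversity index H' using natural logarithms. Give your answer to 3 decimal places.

Each pᵢ ln pᵢ term (working shown to 5 dp, full precision carried): 0.179×(-1.72037)=-0.30795, 0.211×(-1.55590)=-0.32829, 0.179×(-1.72037)=-0.30795, 0.263×(-1.33560)=-0.35126, 0.168×(-1.78379)=-0.29968.
Sum = -1.59513, so H' = 1.595.

1.595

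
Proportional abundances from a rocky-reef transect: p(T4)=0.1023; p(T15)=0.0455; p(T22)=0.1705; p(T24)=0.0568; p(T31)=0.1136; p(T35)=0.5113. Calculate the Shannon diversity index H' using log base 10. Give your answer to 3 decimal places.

0.620

Each pᵢ log₁₀ pᵢ term (working shown to 5 dp, full precision carried): 0.1023×(-0.99012)=-0.10129, 0.0455×(-1.34199)=-0.06106, 0.1705×(-0.76828)=-0.13099, 0.0568×(-1.24565)=-0.07075, 0.1136×(-0.94462)=-0.10731, 0.5113×(-0.29132)=-0.14895.
Sum = -0.62036, so H' = 0.620.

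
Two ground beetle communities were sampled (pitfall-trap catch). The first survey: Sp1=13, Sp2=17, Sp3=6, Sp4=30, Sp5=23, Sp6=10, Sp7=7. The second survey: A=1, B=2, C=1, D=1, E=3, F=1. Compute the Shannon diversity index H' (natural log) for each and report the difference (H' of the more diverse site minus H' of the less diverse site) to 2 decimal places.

0.13

The first survey: N=106, proportions 0.1226, 0.1604, 0.0566, 0.283, 0.217, 0.0943, 0.066, giving H' = 1.8044 (working shown to 4 dp, full precision carried).
The second survey: N=9, proportions 0.1111, 0.2222, 0.1111, 0.1111, 0.3333, 0.1111, giving H' = 1.6770.
Difference = |1.8044 − 1.6770| = 0.1274, i.e. 0.13 to 2 decimal places.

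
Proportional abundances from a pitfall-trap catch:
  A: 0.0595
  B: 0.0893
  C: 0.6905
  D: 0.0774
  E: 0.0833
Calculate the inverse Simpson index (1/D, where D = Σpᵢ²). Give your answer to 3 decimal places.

1.995

D = 0.0595² + 0.0893² + 0.6905² + 0.0774² + 0.0833² = 0.003540 + 0.007974 + 0.476790 + 0.005991 + 0.006939 = 0.501235 (working shown to 6 dp, full precision carried).
So 1/D = 1.99507, i.e. 1.995 to 3 decimal places.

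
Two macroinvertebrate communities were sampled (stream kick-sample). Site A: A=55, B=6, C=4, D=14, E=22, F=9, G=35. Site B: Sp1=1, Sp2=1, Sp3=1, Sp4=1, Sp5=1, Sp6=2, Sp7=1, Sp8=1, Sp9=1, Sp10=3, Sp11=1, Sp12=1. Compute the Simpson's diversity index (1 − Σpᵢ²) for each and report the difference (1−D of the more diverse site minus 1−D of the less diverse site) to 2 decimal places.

0.14

Site A: N=145, proportions 0.3793, 0.0414, 0.0276, 0.0966, 0.1517, 0.0621, 0.2414, giving 1−D = 0.7592 (working shown to 4 dp, full precision carried).
Site B: N=15, proportions 0.0667, 0.0667, 0.0667, 0.0667, 0.0667, 0.1333, 0.0667, 0.0667, 0.0667, 0.2, 0.0667, 0.0667, giving 1−D = 0.8978.
Difference = |0.7592 − 0.8978| = 0.1386, i.e. 0.14 to 2 decimal places.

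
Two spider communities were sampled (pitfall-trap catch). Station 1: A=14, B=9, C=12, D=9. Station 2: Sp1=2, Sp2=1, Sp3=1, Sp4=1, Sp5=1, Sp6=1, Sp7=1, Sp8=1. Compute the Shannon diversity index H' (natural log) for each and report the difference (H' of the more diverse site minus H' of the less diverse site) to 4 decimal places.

Station 1: N=44, proportions 0.318182, 0.204545, 0.272727, 0.204545, giving H' = 1.367923 (working shown to 6 dp, full precision carried).
Station 2: N=9, proportions 0.222222, 0.111111, 0.111111, 0.111111, 0.111111, 0.111111, 0.111111, 0.111111, giving H' = 2.043192.
Difference = |1.367923 − 2.043192| = 0.675269, i.e. 0.6753 to 4 decimal places.

0.6753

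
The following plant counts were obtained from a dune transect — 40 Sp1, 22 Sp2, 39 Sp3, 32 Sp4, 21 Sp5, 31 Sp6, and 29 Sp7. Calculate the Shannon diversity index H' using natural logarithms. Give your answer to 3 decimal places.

1.920

Total N = 40+22+39+32+21+31+29 = 214, so the proportions are 0.18692, 0.1028, 0.18224, 0.14953, 0.09813, 0.14486, 0.13551 (working shown to 5 dp, full precision carried).
Each pᵢ ln pᵢ term: 0.18692×(-1.67710)=-0.31348, 0.1028×(-2.27493)=-0.23387, 0.18224×(-1.70241)=-0.31025, 0.14953×(-1.90024)=-0.28415, 0.09813×(-2.32145)=-0.22781, 0.14486×(-1.93199)=-0.27987, 0.13551×(-1.99868)=-0.27085.
Sum = -1.92027, so H' = 1.920.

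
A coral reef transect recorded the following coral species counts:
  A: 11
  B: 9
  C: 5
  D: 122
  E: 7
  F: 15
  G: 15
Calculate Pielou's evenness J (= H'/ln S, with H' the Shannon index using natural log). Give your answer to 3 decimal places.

Total N = 11+9+5+122+7+15+15 = 184, so the proportions are 0.05978, 0.04891, 0.02717, 0.66304, 0.03804, 0.08152, 0.08152 (working shown to 5 dp, full precision carried).
H' = −Σ pᵢ ln pᵢ = −((-0.16841) + (-0.14761) + (-0.09798) + (-0.27245) + (-0.12437) + (-0.20437) + (-0.20437)) = 1.21954.
With S = 7 species, ln S = 1.94591, so J = 1.21954/1.94591 = 0.62672, i.e. 0.627 to 3 decimal places.

0.627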